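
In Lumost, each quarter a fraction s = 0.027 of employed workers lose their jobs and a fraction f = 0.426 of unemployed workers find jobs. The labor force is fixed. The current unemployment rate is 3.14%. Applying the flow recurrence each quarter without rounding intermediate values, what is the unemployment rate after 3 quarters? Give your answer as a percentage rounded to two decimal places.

With a fixed labor force, u_{t+1} = u_t + s·(1−u_t) − f·u_t = u_t·(1−s−f) + s.
Here 1−s−f = 0.547 and s = 0.027.
u_1 = 0.031400 × 0.547 + 0.027 = 0.044176.
u_2 = 0.044176 × 0.547 + 0.027 = 0.051164.
u_3 = 0.051164 × 0.547 + 0.027 = 0.054987.

Unemployment rate after three quarters ≈ 5.50%.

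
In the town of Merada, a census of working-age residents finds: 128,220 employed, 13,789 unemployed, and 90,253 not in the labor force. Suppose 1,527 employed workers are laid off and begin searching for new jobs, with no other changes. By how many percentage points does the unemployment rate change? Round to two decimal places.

Initially, labor force = 128,220 + 13,789 = 142,009, so u = 13,789/142,009 = 9.71%.
After the change, employed falls and unemployed rises by 1,527; labor force unchanged → E = 126,693, U = 15,316, labor force = 142,009.
New unemployment rate = 15,316 / 142,009 = 10.79%.
Change = 10.79% − 9.71% = +1.08 percentage points.

The unemployment rate changes by +1.08 percentage points.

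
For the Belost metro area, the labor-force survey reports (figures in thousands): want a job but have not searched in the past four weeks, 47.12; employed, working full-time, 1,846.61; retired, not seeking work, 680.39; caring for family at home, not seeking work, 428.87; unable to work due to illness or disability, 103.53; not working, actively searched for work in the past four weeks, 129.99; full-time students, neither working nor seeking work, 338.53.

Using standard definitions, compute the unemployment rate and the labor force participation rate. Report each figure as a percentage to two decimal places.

Employed = 1,846.61 thousand.
Unemployed = 129.99 thousand.
Labor force = 1,846.61 + 129.99 = 1,976.60 thousand.
Not in labor force = 47.12 + 680.39 + 428.87 + 103.53 + 338.53 = 1,598.44 thousand (those not working and not actively searching are outside the labor force — including those who want a job but have given up searching).
Civilian working-age population = 1,976.60 + 1,598.44 = 3,575.04 thousand.
Unemployment rate = 129.99 / 1,976.60 = 6.58%.
Labor force participation rate = 1,976.60 / 3,575.04 = 55.29%.

Unemployment rate ≈ 6.58%; labor force participation rate ≈ 55.29%.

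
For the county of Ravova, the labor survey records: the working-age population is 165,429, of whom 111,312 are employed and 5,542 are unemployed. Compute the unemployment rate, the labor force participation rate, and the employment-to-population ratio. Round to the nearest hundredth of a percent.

Labor force = employed + unemployed = 111,312 + 5,542 = 116,854.
Unemployment rate = 5,542 / 116,854 = 4.74%.
Labor force participation rate = 116,854 / 165,429 = 70.64%.
Employment-population ratio = 111,312 / 165,429 = 67.29%.

Unemployment rate ≈ 4.74%; labor force participation rate ≈ 70.64%; employment-population ratio ≈ 67.29%.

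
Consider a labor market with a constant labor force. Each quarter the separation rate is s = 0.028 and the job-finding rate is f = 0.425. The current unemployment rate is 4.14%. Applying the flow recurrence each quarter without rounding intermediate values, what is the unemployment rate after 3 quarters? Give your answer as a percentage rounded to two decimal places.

Unemployment rate after three quarters ≈ 5.85%.

With a fixed labor force, u_{t+1} = u_t + s·(1−u_t) − f·u_t = u_t·(1−s−f) + s.
Here 1−s−f = 0.547 and s = 0.028.
u_1 = 0.041400 × 0.547 + 0.028 = 0.050646.
u_2 = 0.050646 × 0.547 + 0.028 = 0.055703.
u_3 = 0.055703 × 0.547 + 0.028 = 0.058470.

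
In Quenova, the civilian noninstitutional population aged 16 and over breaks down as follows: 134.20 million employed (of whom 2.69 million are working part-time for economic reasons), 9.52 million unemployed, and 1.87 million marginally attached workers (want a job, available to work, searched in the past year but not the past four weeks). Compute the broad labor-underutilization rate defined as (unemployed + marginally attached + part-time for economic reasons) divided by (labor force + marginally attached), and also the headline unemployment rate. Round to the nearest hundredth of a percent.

Labor force = 134.20 + 9.52 = 143.72 million.
Numerator = 9.52 + 1.87 + 2.69 = 14.08 million.
Denominator = 143.72 + 1.87 = 145.59 million.
Broad rate = 14.08 / 145.59 = 9.67%.
Headline unemployment rate = 9.52 / 143.72 = 6.62%.

Broad underutilization rate ≈ 9.67%; headline unemployment rate ≈ 6.62%.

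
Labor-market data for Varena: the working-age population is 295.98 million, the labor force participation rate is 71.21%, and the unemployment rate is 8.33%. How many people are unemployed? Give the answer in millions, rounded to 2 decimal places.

Labor force = 0.7121 × 295.98 = 210.77 million.
Unemployed = 0.0833 × 210.77 ≈ 17.56 million.

About 17.56 million are unemployed.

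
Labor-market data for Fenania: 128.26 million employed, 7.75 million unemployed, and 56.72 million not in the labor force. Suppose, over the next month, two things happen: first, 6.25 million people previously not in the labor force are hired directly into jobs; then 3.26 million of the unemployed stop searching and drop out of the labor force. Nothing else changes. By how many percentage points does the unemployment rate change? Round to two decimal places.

The unemployment rate changes by −2.47 percentage points.

Initially, labor force = 128.26 + 7.75 = 136.01 million, so u = 7.75/136.01 = 5.70%.
After the first change, employed and labor force both rise by 6.25; unemployed unchanged → E = 134.51, U = 7.75, labor force = 142.26 million.
After the second change, unemployed and labor force both fall by 3.26 → E = 134.51, U = 4.49, labor force = 139.00 million.
New unemployment rate = 4.49 / 139.00 = 3.23%.
Change = 3.23% − 5.70% = −2.47 percentage points.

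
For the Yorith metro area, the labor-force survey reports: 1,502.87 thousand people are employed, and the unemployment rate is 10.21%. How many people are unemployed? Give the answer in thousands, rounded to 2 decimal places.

Let U be the number unemployed. The labor force is E + U, and U/(E+U) = 0.1021.
So U = 0.1021 × 1,502.87 / (1 − 0.1021) = 153.4430 / 0.8979 ≈ 170.89 thousand.

About 170.89 thousand are unemployed.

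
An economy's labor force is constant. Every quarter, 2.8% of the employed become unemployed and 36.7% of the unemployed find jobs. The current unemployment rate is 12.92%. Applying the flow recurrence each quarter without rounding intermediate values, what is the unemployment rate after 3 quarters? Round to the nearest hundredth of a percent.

Unemployment rate after three quarters ≈ 8.38%.

With a fixed labor force, u_{t+1} = u_t + s·(1−u_t) − f·u_t = u_t·(1−s−f) + s.
Here 1−s−f = 0.605 and s = 0.028.
u_1 = 0.129200 × 0.605 + 0.028 = 0.106166.
u_2 = 0.106166 × 0.605 + 0.028 = 0.092230.
u_3 = 0.092230 × 0.605 + 0.028 = 0.083799.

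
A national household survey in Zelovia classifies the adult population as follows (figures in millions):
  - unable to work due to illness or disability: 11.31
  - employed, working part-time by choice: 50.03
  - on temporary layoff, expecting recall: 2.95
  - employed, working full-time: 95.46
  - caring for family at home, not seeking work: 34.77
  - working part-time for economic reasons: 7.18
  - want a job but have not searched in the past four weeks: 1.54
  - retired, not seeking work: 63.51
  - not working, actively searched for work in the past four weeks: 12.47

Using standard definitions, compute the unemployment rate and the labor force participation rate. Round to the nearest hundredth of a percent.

Unemployment rate ≈ 9.17%; labor force participation rate ≈ 60.20%.

Employed = 50.03 + 95.46 + 7.18 = 152.67 million (anyone who worked, including part-time for economic reasons, counts as employed).
Unemployed = 2.95 + 12.47 = 15.42 million (jobless and actively searching, or on temporary layoff).
Labor force = 152.67 + 15.42 = 168.09 million.
Not in labor force = 11.31 + 34.77 + 1.54 + 63.51 = 111.13 million (those not working and not actively searching are outside the labor force — including those who want a job but have given up searching).
Civilian working-age population = 168.09 + 111.13 = 279.22 million.
Unemployment rate = 15.42 / 168.09 = 9.17%.
Labor force participation rate = 168.09 / 279.22 = 60.20%.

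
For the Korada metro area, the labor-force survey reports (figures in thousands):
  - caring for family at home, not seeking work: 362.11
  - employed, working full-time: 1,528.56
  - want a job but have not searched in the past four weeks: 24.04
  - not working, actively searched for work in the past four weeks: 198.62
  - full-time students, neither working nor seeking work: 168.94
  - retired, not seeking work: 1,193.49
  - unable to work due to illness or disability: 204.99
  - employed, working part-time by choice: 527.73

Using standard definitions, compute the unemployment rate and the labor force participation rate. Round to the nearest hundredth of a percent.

Employed = 1,528.56 + 527.73 = 2,056.29 thousand.
Unemployed = 198.62 thousand.
Labor force = 2,056.29 + 198.62 = 2,254.91 thousand.
Not in labor force = 362.11 + 24.04 + 168.94 + 1,193.49 + 204.99 = 1,953.57 thousand (those not working and not actively searching are outside the labor force — including those who want a job but have given up searching).
Civilian working-age population = 2,254.91 + 1,953.57 = 4,208.48 thousand.
Unemployment rate = 198.62 / 2,254.91 = 8.81%.
Labor force participation rate = 2,254.91 / 4,208.48 = 53.58%.

Unemployment rate ≈ 8.81%; labor force participation rate ≈ 53.58%.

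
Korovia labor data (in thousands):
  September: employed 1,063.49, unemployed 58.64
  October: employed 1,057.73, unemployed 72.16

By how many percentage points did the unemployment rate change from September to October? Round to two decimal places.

The unemployment rate changed by +1.16 percentage points.

September: labor force = 1,063.49 + 58.64 = 1,122.13; u = 58.64/1,122.13 = 5.23%.
October: labor force = 1,057.73 + 72.16 = 1,129.89; u = 72.16/1,129.89 = 6.39%.
Change = 6.39% − 5.23% = +1.16 pp.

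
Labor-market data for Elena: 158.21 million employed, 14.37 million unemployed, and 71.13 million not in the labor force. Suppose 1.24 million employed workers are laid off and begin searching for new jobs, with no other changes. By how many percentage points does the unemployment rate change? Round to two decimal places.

Initially, labor force = 158.21 + 14.37 = 172.58 million, so u = 14.37/172.58 = 8.33%.
After the change, employed falls and unemployed rises by 1.24; labor force unchanged → E = 156.97, U = 15.61, labor force = 172.58 million.
New unemployment rate = 15.61 / 172.58 = 9.05%.
Change = 9.05% − 8.33% = +0.72 percentage points.

The unemployment rate changes by +0.72 percentage points.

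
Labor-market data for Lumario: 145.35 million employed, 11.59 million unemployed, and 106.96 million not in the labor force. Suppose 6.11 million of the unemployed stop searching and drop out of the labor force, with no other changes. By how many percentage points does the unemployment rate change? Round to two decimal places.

The unemployment rate changes by −3.75 percentage points.

Initially, labor force = 145.35 + 11.59 = 156.94 million, so u = 11.59/156.94 = 7.38%.
After the change, unemployed and labor force both fall by 6.11 → E = 145.35, U = 5.48, labor force = 150.83 million.
New unemployment rate = 5.48 / 150.83 = 3.63%.
Change = 3.63% − 7.38% = −3.75 percentage points.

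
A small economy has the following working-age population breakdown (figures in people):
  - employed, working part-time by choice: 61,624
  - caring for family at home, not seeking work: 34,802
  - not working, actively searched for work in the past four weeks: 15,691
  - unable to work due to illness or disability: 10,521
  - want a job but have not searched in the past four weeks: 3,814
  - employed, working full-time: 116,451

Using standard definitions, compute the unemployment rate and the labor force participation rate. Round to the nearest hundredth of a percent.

Employed = 61,624 + 116,451 = 178,075.
Unemployed = 15,691.
Labor force = 178,075 + 15,691 = 193,766.
Not in labor force = 34,802 + 10,521 + 3,814 = 49,137 (those not working and not actively searching are outside the labor force — including those who want a job but have given up searching).
Civilian working-age population = 193,766 + 49,137 = 242,903.
Unemployment rate = 15,691 / 193,766 = 8.10%.
Labor force participation rate = 193,766 / 242,903 = 79.77%.

Unemployment rate ≈ 8.10%; labor force participation rate ≈ 79.77%.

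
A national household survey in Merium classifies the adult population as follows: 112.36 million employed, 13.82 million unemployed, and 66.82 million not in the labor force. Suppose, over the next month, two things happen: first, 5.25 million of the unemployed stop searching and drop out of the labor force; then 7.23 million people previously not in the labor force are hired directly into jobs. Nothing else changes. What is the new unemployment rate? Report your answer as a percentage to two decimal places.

New unemployment rate ≈ 6.69%.

Initially, labor force = 112.36 + 13.82 = 126.18 million, so u = 13.82/126.18 = 10.95%.
After the first change, unemployed and labor force both fall by 5.25 → E = 112.36, U = 8.57, labor force = 120.93 million.
After the second change, employed and labor force both rise by 7.23; unemployed unchanged → E = 119.59, U = 8.57, labor force = 128.16 million.
New unemployment rate = 8.57 / 128.16 = 6.69%.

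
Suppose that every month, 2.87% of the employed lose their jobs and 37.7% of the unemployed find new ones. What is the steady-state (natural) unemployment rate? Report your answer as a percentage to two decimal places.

Steady-state unemployment rate ≈ 7.07%.

At steady state the flows balance: s·E = f·U, so U/(E+U) = s/(s+f).
u* = 2.87 / (2.87 + 37.7) = 2.87 / 40.57 = 7.07%.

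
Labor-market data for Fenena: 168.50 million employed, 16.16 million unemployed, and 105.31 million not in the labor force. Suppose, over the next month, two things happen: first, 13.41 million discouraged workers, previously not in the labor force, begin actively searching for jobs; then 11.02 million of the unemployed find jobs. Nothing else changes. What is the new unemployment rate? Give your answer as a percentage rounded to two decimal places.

Initially, labor force = 168.50 + 16.16 = 184.66 million, so u = 16.16/184.66 = 8.75%.
After the first change, unemployed and labor force both rise by 13.41 → E = 168.50, U = 29.57, labor force = 198.07 million.
After the second change, unemployed falls and employed rises by 11.02; labor force unchanged → E = 179.52, U = 18.55, labor force = 198.07 million.
New unemployment rate = 18.55 / 198.07 = 9.37%.

New unemployment rate ≈ 9.37%.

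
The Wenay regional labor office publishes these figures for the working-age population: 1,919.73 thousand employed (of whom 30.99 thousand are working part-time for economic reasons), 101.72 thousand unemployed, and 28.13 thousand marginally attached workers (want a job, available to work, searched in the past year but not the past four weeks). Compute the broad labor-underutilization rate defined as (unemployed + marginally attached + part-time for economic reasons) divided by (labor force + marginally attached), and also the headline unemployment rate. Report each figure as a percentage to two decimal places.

Labor force = 1,919.73 + 101.72 = 2,021.45 thousand.
Numerator = 101.72 + 28.13 + 30.99 = 160.84 thousand.
Denominator = 2,021.45 + 28.13 = 2,049.58 thousand.
Broad rate = 160.84 / 2,049.58 = 7.85%.
Headline unemployment rate = 101.72 / 2,021.45 = 5.03%.

Broad underutilization rate ≈ 7.85%; headline unemployment rate ≈ 5.03%.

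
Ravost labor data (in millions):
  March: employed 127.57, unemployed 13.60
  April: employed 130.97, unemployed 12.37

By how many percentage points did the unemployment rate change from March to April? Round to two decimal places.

The unemployment rate changed by −1.00 percentage points.

March: labor force = 127.57 + 13.60 = 141.17; u = 13.60/141.17 = 9.63%.
April: labor force = 130.97 + 12.37 = 143.34; u = 12.37/143.34 = 8.63%.
Change = 8.63% − 9.63% = −1.00 pp.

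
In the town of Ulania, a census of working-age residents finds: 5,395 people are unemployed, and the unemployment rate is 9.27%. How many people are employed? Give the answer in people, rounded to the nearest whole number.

About 52,803 are employed.

Labor force = U / u = 5,395 / 0.0927 ≈ 58,198.
Employed = labor force − unemployed = 58,198 − 5,395 = 52,803.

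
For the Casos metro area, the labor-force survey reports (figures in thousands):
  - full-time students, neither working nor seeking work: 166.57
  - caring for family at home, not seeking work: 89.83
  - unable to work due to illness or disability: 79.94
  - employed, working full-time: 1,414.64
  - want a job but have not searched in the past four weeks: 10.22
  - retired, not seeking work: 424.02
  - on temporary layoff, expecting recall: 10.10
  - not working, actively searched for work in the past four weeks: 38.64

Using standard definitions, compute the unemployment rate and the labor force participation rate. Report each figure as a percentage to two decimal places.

Unemployment rate ≈ 3.33%; labor force participation rate ≈ 65.51%.

Employed = 1,414.64 thousand.
Unemployed = 10.10 + 38.64 = 48.74 thousand (jobless and actively searching, or on temporary layoff).
Labor force = 1,414.64 + 48.74 = 1,463.38 thousand.
Not in labor force = 166.57 + 89.83 + 79.94 + 10.22 + 424.02 = 770.58 thousand (those not working and not actively searching are outside the labor force — including those who want a job but have given up searching).
Civilian working-age population = 1,463.38 + 770.58 = 2,233.96 thousand.
Unemployment rate = 48.74 / 1,463.38 = 3.33%.
Labor force participation rate = 1,463.38 / 2,233.96 = 65.51%.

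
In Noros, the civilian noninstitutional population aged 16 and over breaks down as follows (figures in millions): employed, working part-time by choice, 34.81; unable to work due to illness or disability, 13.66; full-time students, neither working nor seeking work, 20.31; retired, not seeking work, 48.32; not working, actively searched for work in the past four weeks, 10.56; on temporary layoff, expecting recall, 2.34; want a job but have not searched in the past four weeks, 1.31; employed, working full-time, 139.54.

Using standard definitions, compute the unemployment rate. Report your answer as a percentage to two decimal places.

Unemployment rate ≈ 6.89%.

Employed = 34.81 + 139.54 = 174.35 million.
Unemployed = 10.56 + 2.34 = 12.90 million (jobless and actively searching, or on temporary layoff).
Labor force = 174.35 + 12.90 = 187.25 million.
Unemployment rate = 12.90 / 187.25 = 6.89%.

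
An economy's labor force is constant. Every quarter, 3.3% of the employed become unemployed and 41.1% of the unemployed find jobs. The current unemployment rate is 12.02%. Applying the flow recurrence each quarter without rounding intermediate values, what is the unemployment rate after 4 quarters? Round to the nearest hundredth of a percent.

Unemployment rate after four quarters ≈ 7.87%.

With a fixed labor force, u_{t+1} = u_t + s·(1−u_t) − f·u_t = u_t·(1−s−f) + s.
Here 1−s−f = 0.556 and s = 0.033.
u_1 = 0.120200 × 0.556 + 0.033 = 0.099831.
u_2 = 0.099831 × 0.556 + 0.033 = 0.088506.
u_3 = 0.088506 × 0.556 + 0.033 = 0.082209.
u_4 = 0.082209 × 0.556 + 0.033 = 0.078708.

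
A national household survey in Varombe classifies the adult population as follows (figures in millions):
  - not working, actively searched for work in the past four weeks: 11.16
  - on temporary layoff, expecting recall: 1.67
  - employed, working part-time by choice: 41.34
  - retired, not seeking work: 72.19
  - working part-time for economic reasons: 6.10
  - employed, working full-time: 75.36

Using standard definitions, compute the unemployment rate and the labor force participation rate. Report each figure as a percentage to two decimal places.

Employed = 41.34 + 6.10 + 75.36 = 122.80 million (anyone who worked, including part-time for economic reasons, counts as employed).
Unemployed = 11.16 + 1.67 = 12.83 million (jobless and actively searching, or on temporary layoff).
Labor force = 122.80 + 12.83 = 135.63 million.
Not in labor force = 72.19 million (those not working and not actively searching are outside the labor force).
Civilian working-age population = 135.63 + 72.19 = 207.82 million.
Unemployment rate = 12.83 / 135.63 = 9.46%.
Labor force participation rate = 135.63 / 207.82 = 65.26%.

Unemployment rate ≈ 9.46%; labor force participation rate ≈ 65.26%.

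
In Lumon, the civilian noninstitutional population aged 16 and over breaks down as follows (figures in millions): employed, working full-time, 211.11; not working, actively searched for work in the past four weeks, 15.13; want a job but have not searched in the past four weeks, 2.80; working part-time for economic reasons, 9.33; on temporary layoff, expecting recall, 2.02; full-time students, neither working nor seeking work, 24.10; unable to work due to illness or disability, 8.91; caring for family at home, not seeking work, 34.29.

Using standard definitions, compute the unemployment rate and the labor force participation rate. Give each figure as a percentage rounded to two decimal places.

Unemployment rate ≈ 7.22%; labor force participation rate ≈ 77.22%.

Employed = 211.11 + 9.33 = 220.44 million (anyone who worked, including part-time for economic reasons, counts as employed).
Unemployed = 15.13 + 2.02 = 17.15 million (jobless and actively searching, or on temporary layoff).
Labor force = 220.44 + 17.15 = 237.59 million.
Not in labor force = 2.80 + 24.10 + 8.91 + 34.29 = 70.10 million (those not working and not actively searching are outside the labor force — including those who want a job but have given up searching).
Civilian working-age population = 237.59 + 70.10 = 307.69 million.
Unemployment rate = 17.15 / 237.59 = 7.22%.
Labor force participation rate = 237.59 / 307.69 = 77.22%.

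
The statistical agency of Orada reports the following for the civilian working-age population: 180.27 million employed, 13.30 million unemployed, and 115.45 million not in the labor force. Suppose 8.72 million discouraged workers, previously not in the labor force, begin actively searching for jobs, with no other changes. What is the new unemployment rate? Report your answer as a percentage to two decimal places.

Initially, labor force = 180.27 + 13.30 = 193.57 million, so u = 13.30/193.57 = 6.87%.
After the change, unemployed and labor force both rise by 8.72 → E = 180.27, U = 22.02, labor force = 202.29 million.
New unemployment rate = 22.02 / 202.29 = 10.89%.

New unemployment rate ≈ 10.89%.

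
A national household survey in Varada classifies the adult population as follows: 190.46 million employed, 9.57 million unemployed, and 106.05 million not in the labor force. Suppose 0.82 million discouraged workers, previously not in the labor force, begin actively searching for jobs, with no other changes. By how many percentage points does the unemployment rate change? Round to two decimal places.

Initially, labor force = 190.46 + 9.57 = 200.03 million, so u = 9.57/200.03 = 4.78%.
After the change, unemployed and labor force both rise by 0.82 → E = 190.46, U = 10.39, labor force = 200.85 million.
New unemployment rate = 10.39 / 200.85 = 5.17%.
Change = 5.17% − 4.78% = +0.39 percentage points.

The unemployment rate changes by +0.39 percentage points.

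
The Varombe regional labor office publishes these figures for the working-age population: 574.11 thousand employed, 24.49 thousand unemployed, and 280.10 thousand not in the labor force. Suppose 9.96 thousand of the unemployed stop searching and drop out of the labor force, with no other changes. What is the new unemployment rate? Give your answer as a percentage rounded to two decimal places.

Initially, labor force = 574.11 + 24.49 = 598.60 thousand, so u = 24.49/598.60 = 4.09%.
After the change, unemployed and labor force both fall by 9.96 → E = 574.11, U = 14.53, labor force = 588.64 thousand.
New unemployment rate = 14.53 / 588.64 = 2.47%.

New unemployment rate ≈ 2.47%.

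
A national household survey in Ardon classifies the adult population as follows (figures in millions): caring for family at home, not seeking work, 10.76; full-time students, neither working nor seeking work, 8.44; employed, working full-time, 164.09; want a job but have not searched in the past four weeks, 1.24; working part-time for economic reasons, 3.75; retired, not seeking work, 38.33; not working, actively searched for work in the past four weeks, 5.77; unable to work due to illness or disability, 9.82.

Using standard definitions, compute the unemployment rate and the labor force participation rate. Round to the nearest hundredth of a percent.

Employed = 164.09 + 3.75 = 167.84 million (anyone who worked, including part-time for economic reasons, counts as employed).
Unemployed = 5.77 million.
Labor force = 167.84 + 5.77 = 173.61 million.
Not in labor force = 10.76 + 8.44 + 1.24 + 38.33 + 9.82 = 68.59 million (those not working and not actively searching are outside the labor force — including those who want a job but have given up searching).
Civilian working-age population = 173.61 + 68.59 = 242.20 million.
Unemployment rate = 5.77 / 173.61 = 3.32%.
Labor force participation rate = 173.61 / 242.20 = 71.68%.

Unemployment rate ≈ 3.32%; labor force participation rate ≈ 71.68%.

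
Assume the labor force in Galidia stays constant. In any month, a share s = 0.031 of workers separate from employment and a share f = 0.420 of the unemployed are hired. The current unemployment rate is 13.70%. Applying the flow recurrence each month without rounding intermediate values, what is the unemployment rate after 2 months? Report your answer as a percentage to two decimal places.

Unemployment rate after two months ≈ 8.93%.

With a fixed labor force, u_{t+1} = u_t + s·(1−u_t) − f·u_t = u_t·(1−s−f) + s.
Here 1−s−f = 0.549 and s = 0.031.
u_1 = 0.137000 × 0.549 + 0.031 = 0.106213.
u_2 = 0.106213 × 0.549 + 0.031 = 0.089311.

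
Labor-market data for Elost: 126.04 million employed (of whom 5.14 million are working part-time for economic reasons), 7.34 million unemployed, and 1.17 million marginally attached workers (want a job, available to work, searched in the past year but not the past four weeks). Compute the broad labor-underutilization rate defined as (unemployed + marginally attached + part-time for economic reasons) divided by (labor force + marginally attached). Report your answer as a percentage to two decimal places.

Broad underutilization rate ≈ 10.14%.

Labor force = 126.04 + 7.34 = 133.38 million.
Numerator = 7.34 + 1.17 + 5.14 = 13.65 million.
Denominator = 133.38 + 1.17 = 134.55 million.
Broad rate = 13.65 / 134.55 = 10.14%.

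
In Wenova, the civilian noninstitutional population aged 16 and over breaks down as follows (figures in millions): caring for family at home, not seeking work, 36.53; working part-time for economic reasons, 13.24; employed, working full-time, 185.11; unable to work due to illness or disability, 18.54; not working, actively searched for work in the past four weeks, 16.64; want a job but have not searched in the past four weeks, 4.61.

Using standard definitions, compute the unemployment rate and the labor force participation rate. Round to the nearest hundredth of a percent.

Employed = 13.24 + 185.11 = 198.35 million (anyone who worked, including part-time for economic reasons, counts as employed).
Unemployed = 16.64 million.
Labor force = 198.35 + 16.64 = 214.99 million.
Not in labor force = 36.53 + 18.54 + 4.61 = 59.68 million (those not working and not actively searching are outside the labor force — including those who want a job but have given up searching).
Civilian working-age population = 214.99 + 59.68 = 274.67 million.
Unemployment rate = 16.64 / 214.99 = 7.74%.
Labor force participation rate = 214.99 / 274.67 = 78.27%.

Unemployment rate ≈ 7.74%; labor force participation rate ≈ 78.27%.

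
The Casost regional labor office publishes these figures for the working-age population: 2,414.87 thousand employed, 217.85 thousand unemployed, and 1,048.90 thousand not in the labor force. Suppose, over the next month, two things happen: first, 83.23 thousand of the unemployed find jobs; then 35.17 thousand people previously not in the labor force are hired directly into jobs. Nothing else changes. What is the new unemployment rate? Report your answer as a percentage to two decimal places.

Initially, labor force = 2,414.87 + 217.85 = 2,632.72 thousand, so u = 217.85/2,632.72 = 8.27%.
After the first change, unemployed falls and employed rises by 83.23; labor force unchanged → E = 2,498.10, U = 134.62, labor force = 2,632.72 thousand.
After the second change, employed and labor force both rise by 35.17; unemployed unchanged → E = 2,533.27, U = 134.62, labor force = 2,667.89 thousand.
New unemployment rate = 134.62 / 2,667.89 = 5.05%.

New unemployment rate ≈ 5.05%.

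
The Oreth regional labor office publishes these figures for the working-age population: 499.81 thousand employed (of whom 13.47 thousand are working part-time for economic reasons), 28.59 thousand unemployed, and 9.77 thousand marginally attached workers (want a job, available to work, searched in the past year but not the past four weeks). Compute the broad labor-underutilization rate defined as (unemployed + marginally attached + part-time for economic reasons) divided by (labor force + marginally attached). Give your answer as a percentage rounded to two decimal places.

Labor force = 499.81 + 28.59 = 528.40 thousand.
Numerator = 28.59 + 9.77 + 13.47 = 51.83 thousand.
Denominator = 528.40 + 9.77 = 538.17 thousand.
Broad rate = 51.83 / 538.17 = 9.63%.

Broad underutilization rate ≈ 9.63%.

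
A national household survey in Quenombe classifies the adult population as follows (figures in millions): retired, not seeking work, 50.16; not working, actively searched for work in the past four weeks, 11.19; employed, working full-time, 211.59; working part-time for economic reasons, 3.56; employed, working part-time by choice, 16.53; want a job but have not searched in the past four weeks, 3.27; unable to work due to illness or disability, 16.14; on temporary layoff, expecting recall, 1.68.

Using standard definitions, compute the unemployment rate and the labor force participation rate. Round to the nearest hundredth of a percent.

Unemployment rate ≈ 5.26%; labor force participation rate ≈ 77.85%.

Employed = 211.59 + 3.56 + 16.53 = 231.68 million (anyone who worked, including part-time for economic reasons, counts as employed).
Unemployed = 11.19 + 1.68 = 12.87 million (jobless and actively searching, or on temporary layoff).
Labor force = 231.68 + 12.87 = 244.55 million.
Not in labor force = 50.16 + 3.27 + 16.14 = 69.57 million (those not working and not actively searching are outside the labor force — including those who want a job but have given up searching).
Civilian working-age population = 244.55 + 69.57 = 314.12 million.
Unemployment rate = 12.87 / 244.55 = 5.26%.
Labor force participation rate = 244.55 / 314.12 = 77.85%.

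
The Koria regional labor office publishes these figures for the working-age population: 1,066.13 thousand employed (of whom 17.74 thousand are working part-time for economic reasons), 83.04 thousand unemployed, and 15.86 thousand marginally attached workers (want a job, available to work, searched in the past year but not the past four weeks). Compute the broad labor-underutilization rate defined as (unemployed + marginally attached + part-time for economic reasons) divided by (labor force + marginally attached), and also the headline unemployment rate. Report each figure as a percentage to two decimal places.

Labor force = 1,066.13 + 83.04 = 1,149.17 thousand.
Numerator = 83.04 + 15.86 + 17.74 = 116.64 thousand.
Denominator = 1,149.17 + 15.86 = 1,165.03 thousand.
Broad rate = 116.64 / 1,165.03 = 10.01%.
Headline unemployment rate = 83.04 / 1,149.17 = 7.23%.

Broad underutilization rate ≈ 10.01%; headline unemployment rate ≈ 7.23%.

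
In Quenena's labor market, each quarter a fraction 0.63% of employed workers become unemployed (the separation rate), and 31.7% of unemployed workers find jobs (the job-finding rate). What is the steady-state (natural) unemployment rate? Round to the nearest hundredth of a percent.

Steady-state unemployment rate ≈ 1.95%.

At steady state the flows balance: s·E = f·U, so U/(E+U) = s/(s+f).
u* = 0.63 / (0.63 + 31.7) = 0.63 / 32.33 = 1.95%.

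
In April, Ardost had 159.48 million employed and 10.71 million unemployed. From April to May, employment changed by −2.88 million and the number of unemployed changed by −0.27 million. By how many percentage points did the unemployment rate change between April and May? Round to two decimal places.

April: labor force = 159.48 + 10.71 = 170.19; u = 10.71/170.19 = 6.29%.
May: labor force = 156.60 + 10.44 = 167.04; u = 10.44/167.04 = 6.25%.
Change = 6.25% − 6.29% = −0.04 pp.

The unemployment rate changed by −0.04 percentage points.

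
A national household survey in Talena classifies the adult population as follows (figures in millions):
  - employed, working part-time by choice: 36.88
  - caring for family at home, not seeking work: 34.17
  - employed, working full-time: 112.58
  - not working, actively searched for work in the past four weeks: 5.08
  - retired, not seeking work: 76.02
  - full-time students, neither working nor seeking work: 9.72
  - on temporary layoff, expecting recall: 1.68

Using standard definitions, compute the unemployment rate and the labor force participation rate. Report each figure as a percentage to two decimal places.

Unemployment rate ≈ 4.33%; labor force participation rate ≈ 56.57%.

Employed = 36.88 + 112.58 = 149.46 million.
Unemployed = 5.08 + 1.68 = 6.76 million (jobless and actively searching, or on temporary layoff).
Labor force = 149.46 + 6.76 = 156.22 million.
Not in labor force = 34.17 + 76.02 + 9.72 = 119.91 million (those not working and not actively searching are outside the labor force).
Civilian working-age population = 156.22 + 119.91 = 276.13 million.
Unemployment rate = 6.76 / 156.22 = 4.33%.
Labor force participation rate = 156.22 / 276.13 = 56.57%.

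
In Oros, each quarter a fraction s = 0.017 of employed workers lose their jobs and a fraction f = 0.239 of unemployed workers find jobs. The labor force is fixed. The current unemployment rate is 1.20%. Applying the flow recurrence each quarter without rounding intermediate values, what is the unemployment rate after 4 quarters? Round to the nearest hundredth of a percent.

Unemployment rate after four quarters ≈ 4.97%.

With a fixed labor force, u_{t+1} = u_t + s·(1−u_t) − f·u_t = u_t·(1−s−f) + s.
Here 1−s−f = 0.744 and s = 0.017.
u_1 = 0.012000 × 0.744 + 0.017 = 0.025928.
u_2 = 0.025928 × 0.744 + 0.017 = 0.036290.
u_3 = 0.036290 × 0.744 + 0.017 = 0.044000.
u_4 = 0.044000 × 0.744 + 0.017 = 0.049736.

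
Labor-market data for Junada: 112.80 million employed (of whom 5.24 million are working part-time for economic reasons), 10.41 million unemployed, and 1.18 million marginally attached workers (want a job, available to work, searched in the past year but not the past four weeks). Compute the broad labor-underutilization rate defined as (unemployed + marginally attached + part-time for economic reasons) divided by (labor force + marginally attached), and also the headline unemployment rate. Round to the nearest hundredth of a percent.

Broad underutilization rate ≈ 13.53%; headline unemployment rate ≈ 8.45%.

Labor force = 112.80 + 10.41 = 123.21 million.
Numerator = 10.41 + 1.18 + 5.24 = 16.83 million.
Denominator = 123.21 + 1.18 = 124.39 million.
Broad rate = 16.83 / 124.39 = 13.53%.
Headline unemployment rate = 10.41 / 123.21 = 8.45%.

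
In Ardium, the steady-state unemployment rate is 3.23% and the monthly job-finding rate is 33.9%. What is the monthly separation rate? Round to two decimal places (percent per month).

From u* = s/(s+f): s = u·f/(1−u).
s = 0.0323 × 33.9 / (1 − 0.0323) = 1.0950 / 0.9677 ≈ 1.13% per month.

Separation rate ≈ 1.13% per month.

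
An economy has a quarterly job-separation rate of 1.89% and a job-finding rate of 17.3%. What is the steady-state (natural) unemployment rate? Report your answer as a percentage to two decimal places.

At steady state the flows balance: s·E = f·U, so U/(E+U) = s/(s+f).
u* = 1.89 / (1.89 + 17.3) = 1.89 / 19.19 = 9.85%.

Steady-state unemployment rate ≈ 9.85%.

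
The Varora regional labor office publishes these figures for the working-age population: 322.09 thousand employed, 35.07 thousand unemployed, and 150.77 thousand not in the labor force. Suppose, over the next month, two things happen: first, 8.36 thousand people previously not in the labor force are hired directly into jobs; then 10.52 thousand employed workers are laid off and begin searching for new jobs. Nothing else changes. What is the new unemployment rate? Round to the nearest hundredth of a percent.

New unemployment rate ≈ 12.47%.

Initially, labor force = 322.09 + 35.07 = 357.16 thousand, so u = 35.07/357.16 = 9.82%.
After the first change, employed and labor force both rise by 8.36; unemployed unchanged → E = 330.45, U = 35.07, labor force = 365.52 thousand.
After the second change, employed falls and unemployed rises by 10.52; labor force unchanged → E = 319.93, U = 45.59, labor force = 365.52 thousand.
New unemployment rate = 45.59 / 365.52 = 12.47%.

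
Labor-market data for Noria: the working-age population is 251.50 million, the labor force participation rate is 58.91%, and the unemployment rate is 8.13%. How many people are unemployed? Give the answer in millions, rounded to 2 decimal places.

About 12.05 million are unemployed.

Labor force = 0.5891 × 251.50 = 148.16 million.
Unemployed = 0.0813 × 148.16 ≈ 12.05 million.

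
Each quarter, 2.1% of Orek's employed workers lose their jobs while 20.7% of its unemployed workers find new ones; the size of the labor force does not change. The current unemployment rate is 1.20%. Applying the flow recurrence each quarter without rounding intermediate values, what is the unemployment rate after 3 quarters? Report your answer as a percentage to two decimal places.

With a fixed labor force, u_{t+1} = u_t + s·(1−u_t) − f·u_t = u_t·(1−s−f) + s.
Here 1−s−f = 0.772 and s = 0.021.
u_1 = 0.012000 × 0.772 + 0.021 = 0.030264.
u_2 = 0.030264 × 0.772 + 0.021 = 0.044364.
u_3 = 0.044364 × 0.772 + 0.021 = 0.055249.

Unemployment rate after three quarters ≈ 5.52%.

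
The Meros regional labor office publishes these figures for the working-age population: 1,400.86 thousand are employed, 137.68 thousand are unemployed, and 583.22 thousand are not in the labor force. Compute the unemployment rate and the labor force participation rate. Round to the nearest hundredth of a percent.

Labor force = employed + unemployed = 1,400.86 + 137.68 = 1,538.54 thousand.
Working-age population = 1,538.54 + 583.22 = 2,121.76 thousand.
Unemployment rate = 137.68 / 1,538.54 = 8.95%.
Labor force participation rate = 1,538.54 / 2,121.76 = 72.51%.

Unemployment rate ≈ 8.95%; labor force participation rate ≈ 72.51%.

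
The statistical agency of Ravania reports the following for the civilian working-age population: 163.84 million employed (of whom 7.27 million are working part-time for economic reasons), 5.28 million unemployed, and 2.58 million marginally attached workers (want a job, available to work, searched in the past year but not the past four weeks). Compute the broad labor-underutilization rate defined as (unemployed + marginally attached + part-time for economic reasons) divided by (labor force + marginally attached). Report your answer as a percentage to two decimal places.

Broad underutilization rate ≈ 8.81%.

Labor force = 163.84 + 5.28 = 169.12 million.
Numerator = 5.28 + 2.58 + 7.27 = 15.13 million.
Denominator = 169.12 + 2.58 = 171.70 million.
Broad rate = 15.13 / 171.70 = 8.81%.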